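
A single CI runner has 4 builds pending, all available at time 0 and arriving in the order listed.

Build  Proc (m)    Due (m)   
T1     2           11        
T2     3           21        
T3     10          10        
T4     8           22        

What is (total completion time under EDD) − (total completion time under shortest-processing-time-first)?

EDD (increasing due date): T3 T1 T2 T4.
T3: 0→10
T1: 10→12
T2: 12→15
T4: 15→23
Sum = 10+12+15+23 = 60.
SPT (increasing processing time): T1 T2 T4 T3.
T1: 0→2
T2: 2→5
T4: 5→13
T3: 13→23
Sum = 2+5+13+23 = 43.
Difference = 60 − 43 = 17.

17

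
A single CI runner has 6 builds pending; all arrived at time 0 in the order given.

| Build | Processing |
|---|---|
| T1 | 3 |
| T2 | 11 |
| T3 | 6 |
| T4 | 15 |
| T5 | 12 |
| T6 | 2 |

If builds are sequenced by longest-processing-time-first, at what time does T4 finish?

LPT (decreasing processing time): T4 T5 T2 T3 T1 T6.
T4: 0→15

15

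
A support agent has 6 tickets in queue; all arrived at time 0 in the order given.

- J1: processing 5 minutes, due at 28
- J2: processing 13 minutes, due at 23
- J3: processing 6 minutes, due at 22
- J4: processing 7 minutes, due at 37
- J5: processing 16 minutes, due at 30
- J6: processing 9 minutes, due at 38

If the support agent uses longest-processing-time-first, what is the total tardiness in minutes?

LPT (decreasing processing time): J5 J2 J6 J4 J3 J1.
J5: 0→16, due 30, tardiness 0
J2: 16→29, due 23, tardiness 6
J6: 29→38, due 38, tardiness 0
J4: 38→45, due 37, tardiness 8
J3: 45→51, due 22, tardiness 29
J1: 51→56, due 28, tardiness 28
Sum = 0+6+0+8+29+28 = 71.

71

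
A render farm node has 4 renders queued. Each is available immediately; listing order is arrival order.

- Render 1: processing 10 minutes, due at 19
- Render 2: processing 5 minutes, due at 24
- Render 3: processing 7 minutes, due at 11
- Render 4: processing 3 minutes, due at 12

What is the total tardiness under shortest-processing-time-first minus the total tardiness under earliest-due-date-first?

SPT (increasing processing time): Render 4 Render 2 Render 3 Render 1.
Render 4: 0→3, due 12, tardiness 0
Render 2: 3→8, due 24, tardiness 0
Render 3: 8→15, due 11, tardiness 4
Render 1: 15→25, due 19, tardiness 6
Sum = 0+0+4+6 = 10.
EDD (increasing due date): Render 3 Render 4 Render 1 Render 2.
Render 3: 0→7, due 11, tardiness 0
Render 4: 7→10, due 12, tardiness 0
Render 1: 10→20, due 19, tardiness 1
Render 2: 20→25, due 24, tardiness 1
Sum = 0+0+1+1 = 2.
Difference = 10 − 2 = 8.

8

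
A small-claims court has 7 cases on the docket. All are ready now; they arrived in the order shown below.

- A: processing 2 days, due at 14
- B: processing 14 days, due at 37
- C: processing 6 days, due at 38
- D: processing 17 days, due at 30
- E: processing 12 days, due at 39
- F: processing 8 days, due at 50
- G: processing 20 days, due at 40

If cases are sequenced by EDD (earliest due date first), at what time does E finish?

51

EDD (increasing due date): A D B C E G F.
A: 0→2
D: 2→19
B: 19→33
C: 33→39
E: 39→51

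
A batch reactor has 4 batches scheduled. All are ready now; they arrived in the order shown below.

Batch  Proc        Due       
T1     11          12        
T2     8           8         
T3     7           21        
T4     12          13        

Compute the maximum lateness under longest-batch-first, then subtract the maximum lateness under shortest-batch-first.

LPT (decreasing processing time): T4 T1 T2 T3.
T4: 0→12, due 13, lateness -1
T1: 12→23, due 12, lateness 11
T2: 23→31, due 8, lateness 23
T3: 31→38, due 21, lateness 17
Maximum = 23.
SPT (increasing processing time): T3 T2 T1 T4.
T3: 0→7, due 21, lateness -14
T2: 7→15, due 8, lateness 7
T1: 15→26, due 12, lateness 14
T4: 26→38, due 13, lateness 25
Maximum = 25.
Difference = 23 − 25 = -2.

-2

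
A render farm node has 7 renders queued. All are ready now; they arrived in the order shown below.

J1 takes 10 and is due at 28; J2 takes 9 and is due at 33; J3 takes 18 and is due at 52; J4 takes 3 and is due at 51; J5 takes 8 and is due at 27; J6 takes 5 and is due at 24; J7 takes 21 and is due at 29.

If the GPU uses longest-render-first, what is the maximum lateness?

LPT (decreasing processing time): J7 J3 J1 J2 J5 J6 J4.
J7: 0→21, due 29, lateness -8
J3: 21→39, due 52, lateness -13
J1: 39→49, due 28, lateness 21
J2: 49→58, due 33, lateness 25
J5: 58→66, due 27, lateness 39
J6: 66→71, due 24, lateness 47
J4: 71→74, due 51, lateness 23
Maximum = 47.

47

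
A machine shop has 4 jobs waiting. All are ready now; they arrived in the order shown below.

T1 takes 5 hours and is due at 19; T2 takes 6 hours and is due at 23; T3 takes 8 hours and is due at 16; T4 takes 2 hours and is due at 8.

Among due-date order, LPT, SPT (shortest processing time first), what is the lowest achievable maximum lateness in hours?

-2

EDD (increasing due date): T4 T3 T1 T2.
T4: 0→2, due 8, lateness -6
T3: 2→10, due 16, lateness -6
T1: 10→15, due 19, lateness -4
T2: 15→21, due 23, lateness -2
Maximum = -2.
LPT (decreasing processing time): T3 T2 T1 T4.
T3: 0→8, due 16, lateness -8
T2: 8→14, due 23, lateness -9
T1: 14→19, due 19, lateness 0
T4: 19→21, due 8, lateness 13
Maximum = 13.
SPT (increasing processing time): T4 T1 T2 T3.
T4: 0→2, due 8, lateness -6
T1: 2→7, due 19, lateness -12
T2: 7→13, due 23, lateness -10
T3: 13→21, due 16, lateness 5
Maximum = 5.
EDD -2, LPT 13, SPT 5 → minimum -2.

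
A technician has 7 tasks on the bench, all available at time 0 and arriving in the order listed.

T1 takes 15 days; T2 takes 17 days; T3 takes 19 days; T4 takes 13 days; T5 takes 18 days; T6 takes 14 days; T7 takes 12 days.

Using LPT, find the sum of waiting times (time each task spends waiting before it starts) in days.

358

LPT (decreasing processing time): T3 T5 T2 T1 T6 T4 T7.
T3: waits 0, runs 0→19
T5: waits 19, runs 19→37
T2: waits 37, runs 37→54
T1: waits 54, runs 54→69
T6: waits 69, runs 69→83
T4: waits 83, runs 83→96
T7: waits 96, runs 96→108
Sum = 0+19+37+54+69+83+96 = 358.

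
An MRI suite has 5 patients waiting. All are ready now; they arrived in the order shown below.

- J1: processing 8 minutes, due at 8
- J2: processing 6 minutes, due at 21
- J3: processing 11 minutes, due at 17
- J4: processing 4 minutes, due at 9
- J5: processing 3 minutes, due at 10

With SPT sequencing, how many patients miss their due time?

2

SPT (increasing processing time): J5 J4 J2 J1 J3.
J5: 0→3, due 10, tardiness 0
J4: 3→7, due 9, tardiness 0
J2: 7→13, due 21, tardiness 0
J1: 13→21, due 8, tardiness 13
J3: 21→32, due 17, tardiness 15
Late patients: 2.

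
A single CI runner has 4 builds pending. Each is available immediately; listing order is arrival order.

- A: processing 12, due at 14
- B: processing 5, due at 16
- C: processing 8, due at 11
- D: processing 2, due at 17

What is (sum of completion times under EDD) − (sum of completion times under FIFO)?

-1

EDD (increasing due date): C A B D.
C: 0→8
A: 8→20
B: 20→25
D: 25→27
Sum = 8+20+25+27 = 80.
FIFO (arrival order): A B C D.
A: 0→12
B: 12→17
C: 17→25
D: 25→27
Sum = 12+17+25+27 = 81.
Difference = 80 − 81 = -1.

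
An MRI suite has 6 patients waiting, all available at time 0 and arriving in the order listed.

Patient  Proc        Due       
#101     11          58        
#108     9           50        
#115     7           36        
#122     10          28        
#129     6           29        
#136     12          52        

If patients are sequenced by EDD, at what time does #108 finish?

EDD (increasing due date): #122 #129 #115 #108 #136 #101.
#122: 0→10
#129: 10→16
#115: 16→23
#108: 23→32

32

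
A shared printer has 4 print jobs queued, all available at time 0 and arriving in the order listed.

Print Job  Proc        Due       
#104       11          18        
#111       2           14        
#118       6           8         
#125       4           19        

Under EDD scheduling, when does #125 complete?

EDD (increasing due date): #118 #111 #104 #125.
#118: 0→6
#111: 6→8
#104: 8→19
#125: 19→23

23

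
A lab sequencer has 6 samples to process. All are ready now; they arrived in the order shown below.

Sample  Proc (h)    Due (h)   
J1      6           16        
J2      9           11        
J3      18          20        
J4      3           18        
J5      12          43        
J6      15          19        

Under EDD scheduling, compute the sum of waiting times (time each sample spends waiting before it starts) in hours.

126

EDD (increasing due date): J2 J1 J4 J6 J3 J5.
J2: waits 0, runs 0→9
J1: waits 9, runs 9→15
J4: waits 15, runs 15→18
J6: waits 18, runs 18→33
J3: waits 33, runs 33→51
J5: waits 51, runs 51→63
Sum = 0+9+15+18+33+51 = 126.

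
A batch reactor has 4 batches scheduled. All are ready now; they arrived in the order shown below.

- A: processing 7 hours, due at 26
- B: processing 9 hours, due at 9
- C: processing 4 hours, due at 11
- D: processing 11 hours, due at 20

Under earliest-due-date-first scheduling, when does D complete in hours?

24

EDD (increasing due date): B C D A.
B: 0→9
C: 9→13
D: 13→24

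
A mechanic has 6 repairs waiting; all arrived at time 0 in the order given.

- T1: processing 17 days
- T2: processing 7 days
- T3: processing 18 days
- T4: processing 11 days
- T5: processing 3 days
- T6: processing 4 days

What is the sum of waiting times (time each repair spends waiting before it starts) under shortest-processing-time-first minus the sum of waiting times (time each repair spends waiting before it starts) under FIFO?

SPT (increasing processing time): T5 T6 T2 T4 T1 T3.
T5: waits 0, runs 0→3
T6: waits 3, runs 3→7
T2: waits 7, runs 7→14
T4: waits 14, runs 14→25
T1: waits 25, runs 25→42
T3: waits 42, runs 42→60
Sum = 0+3+7+14+25+42 = 91.
FIFO (arrival order): T1 T2 T3 T4 T5 T6.
T1: waits 0, runs 0→17
T2: waits 17, runs 17→24
T3: waits 24, runs 24→42
T4: waits 42, runs 42→53
T5: waits 53, runs 53→56
T6: waits 56, runs 56→60
Sum = 0+17+24+42+53+56 = 192.
Difference = 91 − 192 = -101.

-101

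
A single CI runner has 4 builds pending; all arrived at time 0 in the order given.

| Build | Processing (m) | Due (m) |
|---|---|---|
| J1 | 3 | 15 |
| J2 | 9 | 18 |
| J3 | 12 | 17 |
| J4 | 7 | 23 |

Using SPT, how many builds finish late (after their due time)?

SPT (increasing processing time): J1 J4 J2 J3.
J1: 0→3, due 15, tardiness 0
J4: 3→10, due 23, tardiness 0
J2: 10→19, due 18, tardiness 1
J3: 19→31, due 17, tardiness 14
Late builds: 2.

2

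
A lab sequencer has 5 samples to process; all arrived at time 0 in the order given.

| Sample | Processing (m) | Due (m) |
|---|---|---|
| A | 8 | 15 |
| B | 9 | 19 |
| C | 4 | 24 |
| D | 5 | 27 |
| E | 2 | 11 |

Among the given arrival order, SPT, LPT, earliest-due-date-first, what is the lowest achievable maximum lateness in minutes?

FIFO (arrival order): A B C D E.
A: 0→8, due 15, lateness -7
B: 8→17, due 19, lateness -2
C: 17→21, due 24, lateness -3
D: 21→26, due 27, lateness -1
E: 26→28, due 11, lateness 17
Maximum = 17.
SPT (increasing processing time): E C D A B.
E: 0→2, due 11, lateness -9
C: 2→6, due 24, lateness -18
D: 6→11, due 27, lateness -16
A: 11→19, due 15, lateness 4
B: 19→28, due 19, lateness 9
Maximum = 9.
LPT (decreasing processing time): B A D C E.
B: 0→9, due 19, lateness -10
A: 9→17, due 15, lateness 2
D: 17→22, due 27, lateness -5
C: 22→26, due 24, lateness 2
E: 26→28, due 11, lateness 17
Maximum = 17.
EDD (increasing due date): E A B C D.
E: 0→2, due 11, lateness -9
A: 2→10, due 15, lateness -5
B: 10→19, due 19, lateness 0
C: 19→23, due 24, lateness -1
D: 23→28, due 27, lateness 1
Maximum = 1.
FIFO 17, SPT 9, LPT 17, EDD 1 → minimum 1.

1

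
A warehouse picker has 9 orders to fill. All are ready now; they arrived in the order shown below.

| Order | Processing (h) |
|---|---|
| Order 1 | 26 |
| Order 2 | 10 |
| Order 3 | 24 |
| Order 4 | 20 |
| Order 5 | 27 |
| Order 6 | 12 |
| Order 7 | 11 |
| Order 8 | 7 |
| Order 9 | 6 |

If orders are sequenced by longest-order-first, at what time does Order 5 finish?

LPT (decreasing processing time): Order 5 Order 1 Order 3 Order 4 Order 6 Order 7 Order 2 Order 8 Order 9.
Order 5: 0→27

27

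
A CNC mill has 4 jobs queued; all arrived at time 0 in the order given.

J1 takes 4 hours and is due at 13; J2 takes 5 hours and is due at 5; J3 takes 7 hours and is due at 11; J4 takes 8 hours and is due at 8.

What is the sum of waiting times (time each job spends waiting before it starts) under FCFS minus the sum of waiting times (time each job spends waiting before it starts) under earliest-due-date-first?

FIFO (arrival order): J1 J2 J3 J4.
J1: waits 0, runs 0→4
J2: waits 4, runs 4→9
J3: waits 9, runs 9→16
J4: waits 16, runs 16→24
Sum = 0+4+9+16 = 29.
EDD (increasing due date): J2 J4 J3 J1.
J2: waits 0, runs 0→5
J4: waits 5, runs 5→13
J3: waits 13, runs 13→20
J1: waits 20, runs 20→24
Sum = 0+5+13+20 = 38.
Difference = 29 − 38 = -9.

-9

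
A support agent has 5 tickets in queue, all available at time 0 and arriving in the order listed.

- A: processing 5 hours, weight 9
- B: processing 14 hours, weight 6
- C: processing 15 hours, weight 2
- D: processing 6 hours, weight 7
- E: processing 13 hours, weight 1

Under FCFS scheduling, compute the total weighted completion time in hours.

560

FIFO (arrival order): A B C D E.
A: finishes 5, weight 9, w·C = 45
B: finishes 19, weight 6, w·C = 114
C: finishes 34, weight 2, w·C = 68
D: finishes 40, weight 7, w·C = 280
E: finishes 53, weight 1, w·C = 53
Sum = 45+114+68+280+53 = 560.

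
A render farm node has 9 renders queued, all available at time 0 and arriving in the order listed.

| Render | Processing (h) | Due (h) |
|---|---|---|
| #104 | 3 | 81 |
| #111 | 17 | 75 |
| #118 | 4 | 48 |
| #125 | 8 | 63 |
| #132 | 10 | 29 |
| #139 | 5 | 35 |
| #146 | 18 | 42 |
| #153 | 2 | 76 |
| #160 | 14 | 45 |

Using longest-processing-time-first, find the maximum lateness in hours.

LPT (decreasing processing time): #146 #111 #160 #132 #125 #139 #118 #104 #153.
#146: 0→18, due 42, lateness -24
#111: 18→35, due 75, lateness -40
#160: 35→49, due 45, lateness 4
#132: 49→59, due 29, lateness 30
#125: 59→67, due 63, lateness 4
#139: 67→72, due 35, lateness 37
#118: 72→76, due 48, lateness 28
#104: 76→79, due 81, lateness -2
#153: 79→81, due 76, lateness 5
Maximum = 37.

37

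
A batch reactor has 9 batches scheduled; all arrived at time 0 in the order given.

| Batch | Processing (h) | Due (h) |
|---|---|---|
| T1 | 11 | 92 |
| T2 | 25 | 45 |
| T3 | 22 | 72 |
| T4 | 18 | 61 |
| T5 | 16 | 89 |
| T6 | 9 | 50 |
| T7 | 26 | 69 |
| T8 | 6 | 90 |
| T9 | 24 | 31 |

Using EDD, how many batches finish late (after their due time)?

8

EDD (increasing due date): T9 T2 T6 T4 T7 T3 T5 T8 T1.
T9: 0→24, due 31, tardiness 0
T2: 24→49, due 45, tardiness 4
T6: 49→58, due 50, tardiness 8
T4: 58→76, due 61, tardiness 15
T7: 76→102, due 69, tardiness 33
T3: 102→124, due 72, tardiness 52
T5: 124→140, due 89, tardiness 51
T8: 140→146, due 90, tardiness 56
T1: 146→157, due 92, tardiness 65
Late batches: 8.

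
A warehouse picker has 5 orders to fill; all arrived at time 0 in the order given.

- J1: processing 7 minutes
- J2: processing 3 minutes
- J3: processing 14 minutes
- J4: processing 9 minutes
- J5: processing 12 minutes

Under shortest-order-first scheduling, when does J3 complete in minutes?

45

SPT (increasing processing time): J2 J1 J4 J5 J3.
J2: 0→3
J1: 3→10
J4: 10→19
J5: 19→31
J3: 31→45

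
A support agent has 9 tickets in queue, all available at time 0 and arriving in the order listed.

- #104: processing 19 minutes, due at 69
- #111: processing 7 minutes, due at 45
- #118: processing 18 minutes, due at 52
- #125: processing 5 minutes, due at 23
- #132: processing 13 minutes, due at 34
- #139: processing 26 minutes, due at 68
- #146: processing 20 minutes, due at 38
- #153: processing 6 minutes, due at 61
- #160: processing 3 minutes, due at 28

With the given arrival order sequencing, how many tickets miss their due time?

FIFO (arrival order): #104 #111 #118 #125 #132 #139 #146 #153 #160.
#104: 0→19, due 69, tardiness 0
#111: 19→26, due 45, tardiness 0
#118: 26→44, due 52, tardiness 0
#125: 44→49, due 23, tardiness 26
#132: 49→62, due 34, tardiness 28
#139: 62→88, due 68, tardiness 20
#146: 88→108, due 38, tardiness 70
#153: 108→114, due 61, tardiness 53
#160: 114→117, due 28, tardiness 89
Late tickets: 6.

6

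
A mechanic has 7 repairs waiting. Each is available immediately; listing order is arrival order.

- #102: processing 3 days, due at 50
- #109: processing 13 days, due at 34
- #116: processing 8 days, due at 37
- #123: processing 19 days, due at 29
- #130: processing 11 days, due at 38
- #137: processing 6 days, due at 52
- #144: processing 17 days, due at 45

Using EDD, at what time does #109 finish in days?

32

EDD (increasing due date): #123 #109 #116 #130 #144 #102 #137.
#123: 0→19
#109: 19→32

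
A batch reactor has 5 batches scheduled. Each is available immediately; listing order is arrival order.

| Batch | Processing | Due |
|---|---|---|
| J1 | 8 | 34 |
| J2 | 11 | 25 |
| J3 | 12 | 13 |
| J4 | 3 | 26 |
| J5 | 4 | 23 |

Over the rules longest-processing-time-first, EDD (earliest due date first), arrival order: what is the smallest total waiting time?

85

LPT (decreasing processing time): J3 J2 J1 J5 J4.
J3: waits 0, runs 0→12
J2: waits 12, runs 12→23
J1: waits 23, runs 23→31
J5: waits 31, runs 31→35
J4: waits 35, runs 35→38
Sum = 0+12+23+31+35 = 101.
EDD (increasing due date): J3 J5 J2 J4 J1.
J3: waits 0, runs 0→12
J5: waits 12, runs 12→16
J2: waits 16, runs 16→27
J4: waits 27, runs 27→30
J1: waits 30, runs 30→38
Sum = 0+12+16+27+30 = 85.
FIFO (arrival order): J1 J2 J3 J4 J5.
J1: waits 0, runs 0→8
J2: waits 8, runs 8→19
J3: waits 19, runs 19→31
J4: waits 31, runs 31→34
J5: waits 34, runs 34→38
Sum = 0+8+19+31+34 = 92.
LPT 101, EDD 85, FIFO 92 → minimum 85.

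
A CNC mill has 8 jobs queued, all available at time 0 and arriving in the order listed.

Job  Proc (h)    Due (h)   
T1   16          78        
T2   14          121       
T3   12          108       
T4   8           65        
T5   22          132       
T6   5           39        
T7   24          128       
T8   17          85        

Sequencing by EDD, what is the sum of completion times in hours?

EDD (increasing due date): T6 T4 T1 T8 T3 T2 T7 T5.
T6: 0→5
T4: 5→13
T1: 13→29
T8: 29→46
T3: 46→58
T2: 58→72
T7: 72→96
T5: 96→118
Sum = 5+13+29+46+58+72+96+118 = 437.

437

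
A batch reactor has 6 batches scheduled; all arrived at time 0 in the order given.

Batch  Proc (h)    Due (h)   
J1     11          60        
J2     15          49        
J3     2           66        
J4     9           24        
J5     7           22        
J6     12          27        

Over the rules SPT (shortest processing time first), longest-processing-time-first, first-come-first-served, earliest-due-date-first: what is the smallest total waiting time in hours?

SPT (increasing processing time): J3 J5 J4 J1 J6 J2.
J3: waits 0, runs 0→2
J5: waits 2, runs 2→9
J4: waits 9, runs 9→18
J1: waits 18, runs 18→29
J6: waits 29, runs 29→41
J2: waits 41, runs 41→56
Sum = 0+2+9+18+29+41 = 99.
LPT (decreasing processing time): J2 J6 J1 J4 J5 J3.
J2: waits 0, runs 0→15
J6: waits 15, runs 15→27
J1: waits 27, runs 27→38
J4: waits 38, runs 38→47
J5: waits 47, runs 47→54
J3: waits 54, runs 54→56
Sum = 0+15+27+38+47+54 = 181.
FIFO (arrival order): J1 J2 J3 J4 J5 J6.
J1: waits 0, runs 0→11
J2: waits 11, runs 11→26
J3: waits 26, runs 26→28
J4: waits 28, runs 28→37
J5: waits 37, runs 37→44
J6: waits 44, runs 44→56
Sum = 0+11+26+28+37+44 = 146.
EDD (increasing due date): J5 J4 J6 J2 J1 J3.
J5: waits 0, runs 0→7
J4: waits 7, runs 7→16
J6: waits 16, runs 16→28
J2: waits 28, runs 28→43
J1: waits 43, runs 43→54
J3: waits 54, runs 54→56
Sum = 0+7+16+28+43+54 = 148.
SPT 99, LPT 181, FIFO 146, EDD 148 → minimum 99.

99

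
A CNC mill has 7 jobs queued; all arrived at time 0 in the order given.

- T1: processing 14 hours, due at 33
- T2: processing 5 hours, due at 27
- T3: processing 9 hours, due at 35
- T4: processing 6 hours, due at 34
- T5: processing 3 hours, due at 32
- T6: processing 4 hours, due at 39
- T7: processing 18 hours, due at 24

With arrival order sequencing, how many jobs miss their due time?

FIFO (arrival order): T1 T2 T3 T4 T5 T6 T7.
T1: 0→14, due 33, tardiness 0
T2: 14→19, due 27, tardiness 0
T3: 19→28, due 35, tardiness 0
T4: 28→34, due 34, tardiness 0
T5: 34→37, due 32, tardiness 5
T6: 37→41, due 39, tardiness 2
T7: 41→59, due 24, tardiness 35
Late jobs: 3.

3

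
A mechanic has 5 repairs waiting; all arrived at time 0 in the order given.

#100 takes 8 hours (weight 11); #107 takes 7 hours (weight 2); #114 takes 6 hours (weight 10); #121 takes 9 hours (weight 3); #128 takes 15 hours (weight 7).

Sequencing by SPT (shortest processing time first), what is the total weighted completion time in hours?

722

SPT (increasing processing time): #114 #107 #100 #121 #128.
#114: finishes 6, weight 10, w·C = 60
#107: finishes 13, weight 2, w·C = 26
#100: finishes 21, weight 11, w·C = 231
#121: finishes 30, weight 3, w·C = 90
#128: finishes 45, weight 7, w·C = 315
Sum = 60+26+231+90+315 = 722.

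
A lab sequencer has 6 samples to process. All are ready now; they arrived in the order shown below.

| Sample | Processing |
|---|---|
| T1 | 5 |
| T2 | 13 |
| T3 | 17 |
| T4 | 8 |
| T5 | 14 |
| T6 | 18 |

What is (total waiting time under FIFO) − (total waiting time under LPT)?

-76

FIFO (arrival order): T1 T2 T3 T4 T5 T6.
T1: waits 0, runs 0→5
T2: waits 5, runs 5→18
T3: waits 18, runs 18→35
T4: waits 35, runs 35→43
T5: waits 43, runs 43→57
T6: waits 57, runs 57→75
Sum = 0+5+18+35+43+57 = 158.
LPT (decreasing processing time): T6 T3 T5 T2 T4 T1.
T6: waits 0, runs 0→18
T3: waits 18, runs 18→35
T5: waits 35, runs 35→49
T2: waits 49, runs 49→62
T4: waits 62, runs 62→70
T1: waits 70, runs 70→75
Sum = 0+18+35+49+62+70 = 234.
Difference = 158 − 234 = -76.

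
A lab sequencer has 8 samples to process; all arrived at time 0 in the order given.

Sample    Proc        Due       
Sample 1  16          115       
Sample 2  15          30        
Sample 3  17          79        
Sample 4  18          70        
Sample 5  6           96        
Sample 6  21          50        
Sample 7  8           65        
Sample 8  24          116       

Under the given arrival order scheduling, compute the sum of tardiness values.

89

FIFO (arrival order): Sample 1 Sample 2 Sample 3 Sample 4 Sample 5 Sample 6 Sample 7 Sample 8.
Sample 1: 0→16, due 115, tardiness 0
Sample 2: 16→31, due 30, tardiness 1
Sample 3: 31→48, due 79, tardiness 0
Sample 4: 48→66, due 70, tardiness 0
Sample 5: 66→72, due 96, tardiness 0
Sample 6: 72→93, due 50, tardiness 43
Sample 7: 93→101, due 65, tardiness 36
Sample 8: 101→125, due 116, tardiness 9
Sum = 0+1+0+0+0+43+36+9 = 89.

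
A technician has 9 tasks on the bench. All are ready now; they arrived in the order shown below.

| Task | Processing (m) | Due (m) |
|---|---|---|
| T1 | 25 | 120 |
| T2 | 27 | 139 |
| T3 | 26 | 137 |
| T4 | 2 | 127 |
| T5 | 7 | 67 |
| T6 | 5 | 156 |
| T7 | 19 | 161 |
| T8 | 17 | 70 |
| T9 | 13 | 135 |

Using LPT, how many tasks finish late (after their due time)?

3

LPT (decreasing processing time): T2 T3 T1 T7 T8 T9 T5 T6 T4.
T2: 0→27, due 139, tardiness 0
T3: 27→53, due 137, tardiness 0
T1: 53→78, due 120, tardiness 0
T7: 78→97, due 161, tardiness 0
T8: 97→114, due 70, tardiness 44
T9: 114→127, due 135, tardiness 0
T5: 127→134, due 67, tardiness 67
T6: 134→139, due 156, tardiness 0
T4: 139→141, due 127, tardiness 14
Late tasks: 3.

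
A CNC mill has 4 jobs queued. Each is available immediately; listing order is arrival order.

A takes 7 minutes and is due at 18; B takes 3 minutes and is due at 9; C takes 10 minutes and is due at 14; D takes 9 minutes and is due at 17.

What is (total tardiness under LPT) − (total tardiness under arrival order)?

11

LPT (decreasing processing time): C D A B.
C: 0→10, due 14, tardiness 0
D: 10→19, due 17, tardiness 2
A: 19→26, due 18, tardiness 8
B: 26→29, due 9, tardiness 20
Sum = 0+2+8+20 = 30.
FIFO (arrival order): A B C D.
A: 0→7, due 18, tardiness 0
B: 7→10, due 9, tardiness 1
C: 10→20, due 14, tardiness 6
D: 20→29, due 17, tardiness 12
Sum = 0+1+6+12 = 19.
Difference = 30 − 19 = 11.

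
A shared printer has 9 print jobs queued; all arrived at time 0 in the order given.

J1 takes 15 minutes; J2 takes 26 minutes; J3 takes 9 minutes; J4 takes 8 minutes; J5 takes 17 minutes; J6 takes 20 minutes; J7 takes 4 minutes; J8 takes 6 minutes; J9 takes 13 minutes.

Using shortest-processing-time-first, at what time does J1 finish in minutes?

SPT (increasing processing time): J7 J8 J4 J3 J9 J1 J5 J6 J2.
J7: 0→4
J8: 4→10
J4: 10→18
J3: 18→27
J9: 27→40
J1: 40→55

55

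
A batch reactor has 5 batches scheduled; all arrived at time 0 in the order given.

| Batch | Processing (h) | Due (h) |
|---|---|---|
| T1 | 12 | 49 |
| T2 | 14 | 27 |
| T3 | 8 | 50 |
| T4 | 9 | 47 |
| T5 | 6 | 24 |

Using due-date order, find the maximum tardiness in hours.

EDD (increasing due date): T5 T2 T4 T1 T3.
T5: 0→6, due 24, tardiness 0
T2: 6→20, due 27, tardiness 0
T4: 20→29, due 47, tardiness 0
T1: 29→41, due 49, tardiness 0
T3: 41→49, due 50, tardiness 0
Maximum = 0.

0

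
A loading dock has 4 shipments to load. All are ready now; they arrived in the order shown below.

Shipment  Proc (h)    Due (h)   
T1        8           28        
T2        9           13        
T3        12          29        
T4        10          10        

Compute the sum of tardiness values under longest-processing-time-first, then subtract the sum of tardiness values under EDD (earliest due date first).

25

LPT (decreasing processing time): T3 T4 T2 T1.
T3: 0→12, due 29, tardiness 0
T4: 12→22, due 10, tardiness 12
T2: 22→31, due 13, tardiness 18
T1: 31→39, due 28, tardiness 11
Sum = 0+12+18+11 = 41.
EDD (increasing due date): T4 T2 T1 T3.
T4: 0→10, due 10, tardiness 0
T2: 10→19, due 13, tardiness 6
T1: 19→27, due 28, tardiness 0
T3: 27→39, due 29, tardiness 10
Sum = 0+6+0+10 = 16.
Difference = 41 − 16 = 25.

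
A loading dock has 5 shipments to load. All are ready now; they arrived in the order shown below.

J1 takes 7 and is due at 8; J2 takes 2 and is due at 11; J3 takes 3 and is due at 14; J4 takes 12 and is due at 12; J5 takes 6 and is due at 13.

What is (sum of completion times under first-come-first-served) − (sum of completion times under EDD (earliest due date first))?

FIFO (arrival order): J1 J2 J3 J4 J5.
J1: 0→7
J2: 7→9
J3: 9→12
J4: 12→24
J5: 24→30
Sum = 7+9+12+24+30 = 82.
EDD (increasing due date): J1 J2 J4 J5 J3.
J1: 0→7
J2: 7→9
J4: 9→21
J5: 21→27
J3: 27→30
Sum = 7+9+21+27+30 = 94.
Difference = 82 − 94 = -12.

-12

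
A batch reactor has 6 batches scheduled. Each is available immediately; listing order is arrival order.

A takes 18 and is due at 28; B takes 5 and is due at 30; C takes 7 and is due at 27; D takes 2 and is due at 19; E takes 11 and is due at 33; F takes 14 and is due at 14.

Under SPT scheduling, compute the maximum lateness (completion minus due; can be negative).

29

SPT (increasing processing time): D B C E F A.
D: 0→2, due 19, lateness -17
B: 2→7, due 30, lateness -23
C: 7→14, due 27, lateness -13
E: 14→25, due 33, lateness -8
F: 25→39, due 14, lateness 25
A: 39→57, due 28, lateness 29
Maximum = 29.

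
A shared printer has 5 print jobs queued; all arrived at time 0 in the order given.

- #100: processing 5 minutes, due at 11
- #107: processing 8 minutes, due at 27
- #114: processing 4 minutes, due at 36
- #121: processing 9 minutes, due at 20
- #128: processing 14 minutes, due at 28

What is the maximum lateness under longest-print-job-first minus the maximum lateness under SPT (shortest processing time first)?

13

LPT (decreasing processing time): #128 #121 #107 #100 #114.
#128: 0→14, due 28, lateness -14
#121: 14→23, due 20, lateness 3
#107: 23→31, due 27, lateness 4
#100: 31→36, due 11, lateness 25
#114: 36→40, due 36, lateness 4
Maximum = 25.
SPT (increasing processing time): #114 #100 #107 #121 #128.
#114: 0→4, due 36, lateness -32
#100: 4→9, due 11, lateness -2
#107: 9→17, due 27, lateness -10
#121: 17→26, due 20, lateness 6
#128: 26→40, due 28, lateness 12
Maximum = 12.
Difference = 25 − 12 = 13.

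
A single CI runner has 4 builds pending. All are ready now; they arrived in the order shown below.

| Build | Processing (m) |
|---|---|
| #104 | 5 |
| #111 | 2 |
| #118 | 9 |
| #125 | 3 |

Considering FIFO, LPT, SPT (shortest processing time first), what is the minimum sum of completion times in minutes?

36

FIFO (arrival order): #104 #111 #118 #125.
#104: 0→5
#111: 5→7
#118: 7→16
#125: 16→19
Sum = 5+7+16+19 = 47.
LPT (decreasing processing time): #118 #104 #125 #111.
#118: 0→9
#104: 9→14
#125: 14→17
#111: 17→19
Sum = 9+14+17+19 = 59.
SPT (increasing processing time): #111 #125 #104 #118.
#111: 0→2
#125: 2→5
#104: 5→10
#118: 10→19
Sum = 2+5+10+19 = 36.
FIFO 47, LPT 59, SPT 36 → minimum 36.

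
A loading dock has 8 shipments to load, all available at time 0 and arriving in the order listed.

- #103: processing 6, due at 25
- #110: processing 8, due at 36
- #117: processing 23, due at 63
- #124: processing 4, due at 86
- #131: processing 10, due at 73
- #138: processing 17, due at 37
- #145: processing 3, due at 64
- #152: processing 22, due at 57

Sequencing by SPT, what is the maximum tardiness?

SPT (increasing processing time): #145 #124 #103 #110 #131 #138 #152 #117.
#145: 0→3, due 64, tardiness 0
#124: 3→7, due 86, tardiness 0
#103: 7→13, due 25, tardiness 0
#110: 13→21, due 36, tardiness 0
#131: 21→31, due 73, tardiness 0
#138: 31→48, due 37, tardiness 11
#152: 48→70, due 57, tardiness 13
#117: 70→93, due 63, tardiness 30
Maximum = 30.

30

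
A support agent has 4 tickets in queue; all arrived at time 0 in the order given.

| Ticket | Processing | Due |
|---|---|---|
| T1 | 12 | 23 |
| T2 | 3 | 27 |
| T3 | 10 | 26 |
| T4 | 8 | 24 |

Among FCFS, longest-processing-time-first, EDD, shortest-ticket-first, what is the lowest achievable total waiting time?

35

FIFO (arrival order): T1 T2 T3 T4.
T1: waits 0, runs 0→12
T2: waits 12, runs 12→15
T3: waits 15, runs 15→25
T4: waits 25, runs 25→33
Sum = 0+12+15+25 = 52.
LPT (decreasing processing time): T1 T3 T4 T2.
T1: waits 0, runs 0→12
T3: waits 12, runs 12→22
T4: waits 22, runs 22→30
T2: waits 30, runs 30→33
Sum = 0+12+22+30 = 64.
EDD (increasing due date): T1 T4 T3 T2.
T1: waits 0, runs 0→12
T4: waits 12, runs 12→20
T3: waits 20, runs 20→30
T2: waits 30, runs 30→33
Sum = 0+12+20+30 = 62.
SPT (increasing processing time): T2 T4 T3 T1.
T2: waits 0, runs 0→3
T4: waits 3, runs 3→11
T3: waits 11, runs 11→21
T1: waits 21, runs 21→33
Sum = 0+3+11+21 = 35.
FIFO 52, LPT 64, EDD 62, SPT 35 → minimum 35.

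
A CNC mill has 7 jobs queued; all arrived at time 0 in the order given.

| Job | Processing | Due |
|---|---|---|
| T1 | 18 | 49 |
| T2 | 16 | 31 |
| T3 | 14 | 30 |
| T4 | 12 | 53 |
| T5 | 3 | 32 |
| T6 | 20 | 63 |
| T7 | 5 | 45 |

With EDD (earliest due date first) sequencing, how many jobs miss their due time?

EDD (increasing due date): T3 T2 T5 T7 T1 T4 T6.
T3: 0→14, due 30, tardiness 0
T2: 14→30, due 31, tardiness 0
T5: 30→33, due 32, tardiness 1
T7: 33→38, due 45, tardiness 0
T1: 38→56, due 49, tardiness 7
T4: 56→68, due 53, tardiness 15
T6: 68→88, due 63, tardiness 25
Late jobs: 4.

4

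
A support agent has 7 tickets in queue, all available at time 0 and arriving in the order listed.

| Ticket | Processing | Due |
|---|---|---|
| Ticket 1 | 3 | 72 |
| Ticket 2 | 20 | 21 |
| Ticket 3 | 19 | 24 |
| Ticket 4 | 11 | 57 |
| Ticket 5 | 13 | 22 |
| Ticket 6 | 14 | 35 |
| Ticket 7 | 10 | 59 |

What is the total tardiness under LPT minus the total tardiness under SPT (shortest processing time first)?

-3

LPT (decreasing processing time): Ticket 2 Ticket 3 Ticket 6 Ticket 5 Ticket 4 Ticket 7 Ticket 1.
Ticket 2: 0→20, due 21, tardiness 0
Ticket 3: 20→39, due 24, tardiness 15
Ticket 6: 39→53, due 35, tardiness 18
Ticket 5: 53→66, due 22, tardiness 44
Ticket 4: 66→77, due 57, tardiness 20
Ticket 7: 77→87, due 59, tardiness 28
Ticket 1: 87→90, due 72, tardiness 18
Sum = 0+15+18+44+20+28+18 = 143.
SPT (increasing processing time): Ticket 1 Ticket 7 Ticket 4 Ticket 5 Ticket 6 Ticket 3 Ticket 2.
Ticket 1: 0→3, due 72, tardiness 0
Ticket 7: 3→13, due 59, tardiness 0
Ticket 4: 13→24, due 57, tardiness 0
Ticket 5: 24→37, due 22, tardiness 15
Ticket 6: 37→51, due 35, tardiness 16
Ticket 3: 51→70, due 24, tardiness 46
Ticket 2: 70→90, due 21, tardiness 69
Sum = 0+0+0+15+16+46+69 = 146.
Difference = 143 − 146 = -3.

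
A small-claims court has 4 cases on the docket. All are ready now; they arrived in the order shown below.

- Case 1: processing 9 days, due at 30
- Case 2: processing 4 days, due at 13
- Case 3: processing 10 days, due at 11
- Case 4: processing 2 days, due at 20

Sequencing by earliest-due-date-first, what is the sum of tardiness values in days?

1

EDD (increasing due date): Case 3 Case 2 Case 4 Case 1.
Case 3: 0→10, due 11, tardiness 0
Case 2: 10→14, due 13, tardiness 1
Case 4: 14→16, due 20, tardiness 0
Case 1: 16→25, due 30, tardiness 0
Sum = 0+1+0+0 = 1.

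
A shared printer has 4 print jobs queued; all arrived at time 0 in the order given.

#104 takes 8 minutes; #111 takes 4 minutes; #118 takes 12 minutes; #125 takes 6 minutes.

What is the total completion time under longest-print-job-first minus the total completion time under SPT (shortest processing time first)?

26

LPT (decreasing processing time): #118 #104 #125 #111.
#118: 0→12
#104: 12→20
#125: 20→26
#111: 26→30
Sum = 12+20+26+30 = 88.
SPT (increasing processing time): #111 #125 #104 #118.
#111: 0→4
#125: 4→10
#104: 10→18
#118: 18→30
Sum = 4+10+18+30 = 62.
Difference = 88 − 62 = 26.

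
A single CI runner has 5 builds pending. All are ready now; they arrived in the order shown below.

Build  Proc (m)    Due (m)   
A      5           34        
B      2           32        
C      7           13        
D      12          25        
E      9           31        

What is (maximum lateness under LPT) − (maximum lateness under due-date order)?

LPT (decreasing processing time): D E C A B.
D: 0→12, due 25, lateness -13
E: 12→21, due 31, lateness -10
C: 21→28, due 13, lateness 15
A: 28→33, due 34, lateness -1
B: 33→35, due 32, lateness 3
Maximum = 15.
EDD (increasing due date): C D E B A.
C: 0→7, due 13, lateness -6
D: 7→19, due 25, lateness -6
E: 19→28, due 31, lateness -3
B: 28→30, due 32, lateness -2
A: 30→35, due 34, lateness 1
Maximum = 1.
Difference = 15 − 1 = 14.

14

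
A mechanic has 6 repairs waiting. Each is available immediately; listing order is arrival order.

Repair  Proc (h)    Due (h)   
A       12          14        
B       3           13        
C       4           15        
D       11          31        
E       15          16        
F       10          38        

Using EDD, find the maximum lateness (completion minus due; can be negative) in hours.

18

EDD (increasing due date): B A C E D F.
B: 0→3, due 13, lateness -10
A: 3→15, due 14, lateness 1
C: 15→19, due 15, lateness 4
E: 19→34, due 16, lateness 18
D: 34→45, due 31, lateness 14
F: 45→55, due 38, lateness 17
Maximum = 18.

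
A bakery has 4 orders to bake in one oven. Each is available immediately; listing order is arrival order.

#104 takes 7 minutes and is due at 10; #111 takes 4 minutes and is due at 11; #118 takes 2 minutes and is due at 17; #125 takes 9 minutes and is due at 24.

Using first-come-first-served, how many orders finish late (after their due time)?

0

FIFO (arrival order): #104 #111 #118 #125.
#104: 0→7, due 10, tardiness 0
#111: 7→11, due 11, tardiness 0
#118: 11→13, due 17, tardiness 0
#125: 13→22, due 24, tardiness 0
Late orders: 0.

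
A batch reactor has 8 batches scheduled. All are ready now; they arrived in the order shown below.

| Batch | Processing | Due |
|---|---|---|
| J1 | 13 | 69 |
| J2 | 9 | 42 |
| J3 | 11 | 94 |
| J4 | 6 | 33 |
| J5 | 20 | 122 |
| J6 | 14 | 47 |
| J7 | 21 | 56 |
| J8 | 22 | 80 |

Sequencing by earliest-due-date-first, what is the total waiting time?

EDD (increasing due date): J4 J2 J6 J7 J1 J8 J3 J5.
J4: waits 0, runs 0→6
J2: waits 6, runs 6→15
J6: waits 15, runs 15→29
J7: waits 29, runs 29→50
J1: waits 50, runs 50→63
J8: waits 63, runs 63→85
J3: waits 85, runs 85→96
J5: waits 96, runs 96→116
Sum = 0+6+15+29+50+63+85+96 = 344.

344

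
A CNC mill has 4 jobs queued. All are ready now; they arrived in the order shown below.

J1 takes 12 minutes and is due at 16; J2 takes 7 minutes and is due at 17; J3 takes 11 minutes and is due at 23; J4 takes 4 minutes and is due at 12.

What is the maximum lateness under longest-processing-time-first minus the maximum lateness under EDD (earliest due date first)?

11

LPT (decreasing processing time): J1 J3 J2 J4.
J1: 0→12, due 16, lateness -4
J3: 12→23, due 23, lateness 0
J2: 23→30, due 17, lateness 13
J4: 30→34, due 12, lateness 22
Maximum = 22.
EDD (increasing due date): J4 J1 J2 J3.
J4: 0→4, due 12, lateness -8
J1: 4→16, due 16, lateness 0
J2: 16→23, due 17, lateness 6
J3: 23→34, due 23, lateness 11
Maximum = 11.
Difference = 22 − 11 = 11.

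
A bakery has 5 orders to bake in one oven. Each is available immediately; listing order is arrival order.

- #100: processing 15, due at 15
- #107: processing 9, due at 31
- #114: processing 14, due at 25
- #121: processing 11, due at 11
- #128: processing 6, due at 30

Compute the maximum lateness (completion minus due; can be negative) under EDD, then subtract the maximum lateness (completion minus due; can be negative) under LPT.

EDD (increasing due date): #121 #100 #114 #128 #107.
#121: 0→11, due 11, lateness 0
#100: 11→26, due 15, lateness 11
#114: 26→40, due 25, lateness 15
#128: 40→46, due 30, lateness 16
#107: 46→55, due 31, lateness 24
Maximum = 24.
LPT (decreasing processing time): #100 #114 #121 #107 #128.
#100: 0→15, due 15, lateness 0
#114: 15→29, due 25, lateness 4
#121: 29→40, due 11, lateness 29
#107: 40→49, due 31, lateness 18
#128: 49→55, due 30, lateness 25
Maximum = 29.
Difference = 24 − 29 = -5.

-5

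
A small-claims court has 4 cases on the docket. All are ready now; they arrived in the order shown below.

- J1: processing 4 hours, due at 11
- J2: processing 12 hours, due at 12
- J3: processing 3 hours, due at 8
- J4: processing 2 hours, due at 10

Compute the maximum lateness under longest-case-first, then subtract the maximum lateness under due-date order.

2

LPT (decreasing processing time): J2 J1 J3 J4.
J2: 0→12, due 12, lateness 0
J1: 12→16, due 11, lateness 5
J3: 16→19, due 8, lateness 11
J4: 19→21, due 10, lateness 11
Maximum = 11.
EDD (increasing due date): J3 J4 J1 J2.
J3: 0→3, due 8, lateness -5
J4: 3→5, due 10, lateness -5
J1: 5→9, due 11, lateness -2
J2: 9→21, due 12, lateness 9
Maximum = 9.
Difference = 11 − 9 = 2.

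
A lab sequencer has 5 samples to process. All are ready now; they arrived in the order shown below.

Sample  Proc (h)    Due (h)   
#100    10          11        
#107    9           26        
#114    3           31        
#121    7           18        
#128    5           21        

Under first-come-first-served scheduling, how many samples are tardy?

2

FIFO (arrival order): #100 #107 #114 #121 #128.
#100: 0→10, due 11, tardiness 0
#107: 10→19, due 26, tardiness 0
#114: 19→22, due 31, tardiness 0
#121: 22→29, due 18, tardiness 11
#128: 29→34, due 21, tardiness 13
Late samples: 2.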